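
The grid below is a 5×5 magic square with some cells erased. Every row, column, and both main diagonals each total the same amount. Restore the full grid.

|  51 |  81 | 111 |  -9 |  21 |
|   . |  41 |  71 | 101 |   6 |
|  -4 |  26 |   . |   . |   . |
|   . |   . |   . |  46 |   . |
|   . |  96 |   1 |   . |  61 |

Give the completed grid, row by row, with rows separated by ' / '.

Row 1 is already complete: 51 + 81 + 111 + -9 + 21 = 255, so that is the magic constant.
The remaining cell in row 2 is (2,1) = 255 − 219 = 36.
Using column 2: 81 + 41 + 26 + 96 + ? → (4,2) = 255 − 244 = 11.
Using main diagonal: 51 + 41 + 46 + 61 + ? → (3,3) = 255 − 199 = 56.
From anti-diagonal, 255 − (21 + 101 + 56 + 11) gives (5,1) = 66.
From row 5, 255 − (66 + 96 + 1 + 61) gives (5,4) = 31.
Column 1 must total 255; the given cells sum to 149, so (4,1) = 106.
Column 3 needs 255; the known cells sum to 239, so (4,3) = 16.
Column 4 must total 255; the given cells sum to 169, so (3,4) = 86.
From row 3, 255 − (-4 + 26 + 56 + 86) gives (3,5) = 91.
Row 4 needs 255; the known cells sum to 179, so (4,5) = 76.

51 81 111 -9 21 / 36 41 71 101 6 / -4 26 56 86 91 / 106 11 16 46 76 / 66 96 1 31 61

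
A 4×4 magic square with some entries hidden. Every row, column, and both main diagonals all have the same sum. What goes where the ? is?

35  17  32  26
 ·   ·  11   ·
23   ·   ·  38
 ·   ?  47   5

14

Row 1 is complete and sums to 110; that is the magic constant.
Column 3 needs 110; the known cells sum to 90, so (3,3) = 20.
Column 4 must total 110; the given cells sum to 69, so (2,4) = 41.
Main diagonal: 35 + 20 + 5 + ? = 110, so (2,2) = 50.
Row 2 must total 110; the given cells sum to 102, so (2,1) = 8.
The remaining cell in row 3 is (3,2) = 110 − 81 = 29.
Using column 1: 35 + 8 + 23 + ? → (4,1) = 110 − 66 = 44.
From column 2, 110 − (17 + 50 + 29) gives (4,2) = 14.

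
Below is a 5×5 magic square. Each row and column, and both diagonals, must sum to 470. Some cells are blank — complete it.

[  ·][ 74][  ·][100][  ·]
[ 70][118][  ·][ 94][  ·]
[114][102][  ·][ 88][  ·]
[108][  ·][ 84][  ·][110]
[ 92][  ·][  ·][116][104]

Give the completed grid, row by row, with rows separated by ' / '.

Column 1: 70 + 114 + 108 + 92 + ? = 470, so (1,1) = 86.
The remaining cell in column 4 is (4,4) = 470 − 398 = 72.
Main diagonal must total 470; the given cells sum to 380, so (3,3) = 90.
Row 3 must total 470; the given cells sum to 394, so (3,5) = 76.
Row 4 needs 470; the known cells sum to 374, so (4,2) = 96.
From column 2, 470 − (74 + 118 + 102 + 96) gives (5,2) = 80.
Anti-diagonal: 94 + 90 + 96 + 92 + ? = 470, so (1,5) = 98.
Row 1 needs 470; the known cells sum to 358, so (1,3) = 112.
Using row 5: 92 + 80 + 116 + 104 + ? → (5,3) = 470 − 392 = 78.
Using column 3: 112 + 90 + 84 + 78 + ? → (2,3) = 470 − 364 = 106.
Column 5: 98 + 76 + 110 + 104 + ? = 470, so (2,5) = 82.

86 74 112 100 98 / 70 118 106 94 82 / 114 102 90 88 76 / 108 96 84 72 110 / 92 80 78 116 104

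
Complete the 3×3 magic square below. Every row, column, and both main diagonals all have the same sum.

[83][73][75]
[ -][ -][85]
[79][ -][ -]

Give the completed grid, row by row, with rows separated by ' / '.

83 73 75 / 69 77 85 / 79 81 71

Row 1 is already complete: 83 + 73 + 75 = 231, so that is the magic constant.
The remaining cell in column 1 is (2,1) = 231 − 162 = 69.
Column 3: 75 + 85 + ? = 231, so (3,3) = 71.
The remaining cell in main diagonal is (2,2) = 231 − 154 = 77.
Row 3 must total 231; the given cells sum to 150, so (3,2) = 81.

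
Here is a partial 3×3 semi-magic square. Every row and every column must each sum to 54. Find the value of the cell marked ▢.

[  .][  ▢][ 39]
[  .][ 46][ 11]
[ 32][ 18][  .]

Using row 2: 46 + 11 + ? → (2,1) = 54 − 57 = -3.
The remaining cell in row 3 is (3,3) = 54 − 50 = 4.
Column 1 must total 54; the given cells sum to 29, so (1,1) = 25.
Column 2: 46 + 18 + ? = 54, so (1,2) = -10.

-10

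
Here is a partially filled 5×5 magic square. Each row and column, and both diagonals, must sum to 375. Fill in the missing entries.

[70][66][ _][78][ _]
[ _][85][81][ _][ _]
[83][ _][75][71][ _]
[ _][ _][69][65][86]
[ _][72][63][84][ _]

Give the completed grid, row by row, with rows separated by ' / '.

70 66 87 78 74 / 64 85 81 77 68 / 83 79 75 71 67 / 82 73 69 65 86 / 76 72 63 84 80

Column 3: 81 + 75 + 69 + 63 + ? = 375, so (1,3) = 87.
Using column 4: 78 + 71 + 65 + 84 + ? → (2,4) = 375 − 298 = 77.
Main diagonal needs 375; the known cells sum to 295, so (5,5) = 80.
Row 1: 70 + 66 + 87 + 78 + ? = 375, so (1,5) = 74.
Row 5 needs 375; the known cells sum to 299, so (5,1) = 76.
The remaining cell in anti-diagonal is (4,2) = 375 − 302 = 73.
Row 4 must total 375; the given cells sum to 293, so (4,1) = 82.
Using column 1: 70 + 83 + 82 + 76 + ? → (2,1) = 375 − 311 = 64.
Using column 2: 66 + 85 + 73 + 72 + ? → (3,2) = 375 − 296 = 79.
Using row 2: 64 + 85 + 81 + 77 + ? → (2,5) = 375 − 307 = 68.
Row 3: 83 + 79 + 75 + 71 + ? = 375, so (3,5) = 67.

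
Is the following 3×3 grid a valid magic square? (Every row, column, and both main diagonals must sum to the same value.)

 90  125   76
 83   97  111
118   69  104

Yes

Row 1: 90 + 125 + 76 = 291.
Row 2: 83 + 97 + 111 = 291.
Row 3: 118 + 69 + 104 = 291.
Column 1: 90 + 83 + 118 = 291.
Column 2: 125 + 97 + 69 = 291.
Column 3: 76 + 111 + 104 = 291.
Main diagonal: 90 + 97 + 104 = 291.
Anti-diagonal: 76 + 97 + 118 = 291.
All lines sum to 291.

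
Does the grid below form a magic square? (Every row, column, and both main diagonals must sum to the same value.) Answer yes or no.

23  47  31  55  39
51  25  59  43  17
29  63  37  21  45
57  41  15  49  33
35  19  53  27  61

Yes

Row 1: 23 + 47 + 31 + 55 + 39 = 195.
Row 2: 51 + 25 + 59 + 43 + 17 = 195.
Row 3: 29 + 63 + 37 + 21 + 45 = 195.
Row 4: 57 + 41 + 15 + 49 + 33 = 195.
Row 5: 35 + 19 + 53 + 27 + 61 = 195.
Column 1: 23 + 51 + 29 + 57 + 35 = 195.
Column 2: 47 + 25 + 63 + 41 + 19 = 195.
Column 3: 31 + 59 + 37 + 15 + 53 = 195.
Column 4: 55 + 43 + 21 + 49 + 27 = 195.
Column 5: 39 + 17 + 45 + 33 + 61 = 195.
Main diagonal: 23 + 25 + 37 + 49 + 61 = 195.
Anti-diagonal: 39 + 43 + 37 + 41 + 35 = 195.
All lines sum to 195.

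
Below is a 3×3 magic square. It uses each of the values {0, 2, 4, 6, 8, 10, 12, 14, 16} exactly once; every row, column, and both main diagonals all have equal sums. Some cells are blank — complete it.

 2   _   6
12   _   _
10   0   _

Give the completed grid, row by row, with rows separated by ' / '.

2 16 6 / 12 8 4 / 10 0 14

The 9 entries sum to 72, so each line sums to 72/3 = 24.
Row 1 needs 24; the known cells sum to 8, so (1,2) = 16.
Row 3 must total 24; the given cells sum to 10, so (3,3) = 14.
The remaining cell in column 2 is (2,2) = 24 − 16 = 8.
Using column 3: 6 + 14 + ? → (2,3) = 24 − 20 = 4.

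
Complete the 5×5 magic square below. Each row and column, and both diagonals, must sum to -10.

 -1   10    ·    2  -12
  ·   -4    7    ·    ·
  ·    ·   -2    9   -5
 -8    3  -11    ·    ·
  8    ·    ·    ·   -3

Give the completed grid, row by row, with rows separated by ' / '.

From row 1, -10 − (-1 + 10 + 2 + (-12)) gives (1,3) = -9.
Column 3 needs -10; the known cells sum to -15, so (5,3) = 5.
Main diagonal must total -10; the given cells sum to -10, so (4,4) = 0.
Anti-diagonal needs -10; the known cells sum to -3, so (2,4) = -7.
Using row 4: -8 + 3 + (-11) + 0 + ? → (4,5) = -10 − (-16) = 6.
Column 4: 2 + (-7) + 9 + 0 + ? = -10, so (5,4) = -14.
From column 5, -10 − (-12 + (-5) + 6 + (-3)) gives (2,5) = 4.
Row 2 needs -10; the known cells sum to 0, so (2,1) = -10.
Row 5: 8 + 5 + (-14) + (-3) + ? = -10, so (5,2) = -6.
Column 1: -1 + (-10) + (-8) + 8 + ? = -10, so (3,1) = 1.
The remaining cell in column 2 is (3,2) = -10 − 3 = -13.

-1 10 -9 2 -12 / -10 -4 7 -7 4 / 1 -13 -2 9 -5 / -8 3 -11 0 6 / 8 -6 5 -14 -3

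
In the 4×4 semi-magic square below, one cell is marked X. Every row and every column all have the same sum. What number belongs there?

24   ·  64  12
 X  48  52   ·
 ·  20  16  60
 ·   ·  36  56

Column 3 is complete and sums to 168; that is the magic constant.
Using row 1: 24 + 64 + 12 + ? → (1,2) = 168 − 100 = 68.
The remaining cell in row 3 is (3,1) = 168 − 96 = 72.
Column 2 needs 168; the known cells sum to 136, so (4,2) = 32.
From column 4, 168 − (12 + 60 + 56) gives (2,4) = 40.
Row 2 must total 168; the given cells sum to 140, so (2,1) = 28.

28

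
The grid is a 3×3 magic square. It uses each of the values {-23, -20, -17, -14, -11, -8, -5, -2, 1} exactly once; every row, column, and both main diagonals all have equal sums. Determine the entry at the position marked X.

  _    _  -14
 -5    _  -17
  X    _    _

The 9 entries sum to -99, so each line sums to -99/3 = -33.
Row 2 needs -33; the known cells sum to -22, so (2,2) = -11.
Using column 3: -14 + (-17) + ? → (3,3) = -33 − (-31) = -2.
From main diagonal, -33 − (-11 + (-2)) gives (1,1) = -20.
Anti-diagonal: -14 + (-11) + ? = -33, so (3,1) = -8.

-8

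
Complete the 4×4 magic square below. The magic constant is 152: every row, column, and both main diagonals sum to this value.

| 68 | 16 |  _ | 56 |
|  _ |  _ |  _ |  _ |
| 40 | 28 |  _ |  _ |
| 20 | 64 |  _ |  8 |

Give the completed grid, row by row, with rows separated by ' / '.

68 16 12 56 / 24 44 48 36 / 40 28 32 52 / 20 64 60 8

Row 1 needs 152; the known cells sum to 140, so (1,3) = 12.
Row 4: 20 + 64 + 8 + ? = 152, so (4,3) = 60.
From column 1, 152 − (68 + 40 + 20) gives (2,1) = 24.
The remaining cell in column 2 is (2,2) = 152 − 108 = 44.
The remaining cell in main diagonal is (3,3) = 152 − 120 = 32.
The remaining cell in anti-diagonal is (2,3) = 152 − 104 = 48.
Row 2 needs 152; the known cells sum to 116, so (2,4) = 36.
Row 3 must total 152; the given cells sum to 100, so (3,4) = 52.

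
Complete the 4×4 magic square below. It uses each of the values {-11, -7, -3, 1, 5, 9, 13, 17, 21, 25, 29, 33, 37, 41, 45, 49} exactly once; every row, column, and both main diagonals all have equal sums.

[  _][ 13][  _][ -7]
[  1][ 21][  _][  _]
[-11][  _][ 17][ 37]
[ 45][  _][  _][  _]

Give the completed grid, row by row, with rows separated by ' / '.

The 16 entries sum to 304, so each line sums to 304/4 = 76.
Row 3 must total 76; the given cells sum to 43, so (3,2) = 33.
Column 1: 1 + (-11) + 45 + ? = 76, so (1,1) = 41.
Using column 2: 13 + 21 + 33 + ? → (4,2) = 76 − 67 = 9.
From main diagonal, 76 − (41 + 21 + 17) gives (4,4) = -3.
Anti-diagonal needs 76; the known cells sum to 71, so (2,3) = 5.
The remaining cell in row 1 is (1,3) = 76 − 47 = 29.
Row 2: 1 + 21 + 5 + ? = 76, so (2,4) = 49.
From row 4, 76 − (45 + 9 + (-3)) gives (4,3) = 25.

41 13 29 -7 / 1 21 5 49 / -11 33 17 37 / 45 9 25 -3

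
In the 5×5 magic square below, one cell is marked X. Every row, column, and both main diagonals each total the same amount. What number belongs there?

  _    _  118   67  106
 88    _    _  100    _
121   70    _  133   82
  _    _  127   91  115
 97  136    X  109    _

Column 4 is complete and sums to 500; that is the magic constant.
Row 3: 121 + 70 + 133 + 82 + ? = 500, so (3,3) = 94.
Anti-diagonal must total 500; the given cells sum to 397, so (4,2) = 103.
Row 4 must total 500; the given cells sum to 436, so (4,1) = 64.
Column 1 needs 500; the known cells sum to 370, so (1,1) = 130.
Row 1 must total 500; the given cells sum to 421, so (1,2) = 79.
Column 2 needs 500; the known cells sum to 388, so (2,2) = 112.
Main diagonal must total 500; the given cells sum to 427, so (5,5) = 73.
Row 5: 97 + 136 + 109 + 73 + ? = 500, so (5,3) = 85.

85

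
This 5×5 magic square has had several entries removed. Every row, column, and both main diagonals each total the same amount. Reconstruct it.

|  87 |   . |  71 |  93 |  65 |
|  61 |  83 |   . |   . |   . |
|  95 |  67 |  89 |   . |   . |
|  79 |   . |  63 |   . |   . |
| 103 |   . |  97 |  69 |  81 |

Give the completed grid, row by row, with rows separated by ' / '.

87 109 71 93 65 / 61 83 105 77 99 / 95 67 89 101 73 / 79 91 63 85 107 / 103 75 97 69 81

Column 1 is already complete: 87 + 61 + 95 + 79 + 103 = 425, so that is the magic constant.
Using row 1: 87 + 71 + 93 + 65 + ? → (1,2) = 425 − 316 = 109.
From row 5, 425 − (103 + 97 + 69 + 81) gives (5,2) = 75.
Column 2 must total 425; the given cells sum to 334, so (4,2) = 91.
Column 3 must total 425; the given cells sum to 320, so (2,3) = 105.
Main diagonal needs 425; the known cells sum to 340, so (4,4) = 85.
The remaining cell in anti-diagonal is (2,4) = 425 − 348 = 77.
Using row 2: 61 + 83 + 105 + 77 + ? → (2,5) = 425 − 326 = 99.
The remaining cell in row 4 is (4,5) = 425 − 318 = 107.
Column 4 must total 425; the given cells sum to 324, so (3,4) = 101.
From column 5, 425 − (65 + 99 + 107 + 81) gives (3,5) = 73.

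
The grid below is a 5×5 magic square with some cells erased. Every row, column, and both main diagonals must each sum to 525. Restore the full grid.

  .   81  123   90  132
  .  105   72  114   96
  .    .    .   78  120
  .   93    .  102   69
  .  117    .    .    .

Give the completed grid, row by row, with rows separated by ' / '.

99 81 123 90 132 / 138 105 72 114 96 / 87 129 111 78 120 / 126 93 135 102 69 / 75 117 84 141 108

The remaining cell in row 1 is (1,1) = 525 − 426 = 99.
Row 2 needs 525; the known cells sum to 387, so (2,1) = 138.
Using column 2: 81 + 105 + 93 + 117 + ? → (3,2) = 525 − 396 = 129.
Column 4 must total 525; the given cells sum to 384, so (5,4) = 141.
Column 5 needs 525; the known cells sum to 417, so (5,5) = 108.
Main diagonal needs 525; the known cells sum to 414, so (3,3) = 111.
Anti-diagonal: 132 + 114 + 111 + 93 + ? = 525, so (5,1) = 75.
Row 3 must total 525; the given cells sum to 438, so (3,1) = 87.
From row 5, 525 − (75 + 117 + 141 + 108) gives (5,3) = 84.
The remaining cell in column 1 is (4,1) = 525 − 399 = 126.
Column 3: 123 + 72 + 111 + 84 + ? = 525, so (4,3) = 135.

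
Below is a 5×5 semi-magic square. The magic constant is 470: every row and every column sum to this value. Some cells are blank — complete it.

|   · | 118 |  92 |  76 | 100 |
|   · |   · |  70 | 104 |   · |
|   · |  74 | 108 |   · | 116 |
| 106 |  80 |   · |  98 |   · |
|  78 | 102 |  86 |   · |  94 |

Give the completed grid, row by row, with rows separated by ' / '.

84 118 92 76 100 / 112 96 70 104 88 / 90 74 108 82 116 / 106 80 114 98 72 / 78 102 86 110 94

Row 1 needs 470; the known cells sum to 386, so (1,1) = 84.
Row 5: 78 + 102 + 86 + 94 + ? = 470, so (5,4) = 110.
Column 2 needs 470; the known cells sum to 374, so (2,2) = 96.
Column 3 must total 470; the given cells sum to 356, so (4,3) = 114.
From column 4, 470 − (76 + 104 + 98 + 110) gives (3,4) = 82.
The remaining cell in row 3 is (3,1) = 470 − 380 = 90.
Row 4 must total 470; the given cells sum to 398, so (4,5) = 72.
Using column 1: 84 + 90 + 106 + 78 + ? → (2,1) = 470 − 358 = 112.
The remaining cell in column 5 is (2,5) = 470 − 382 = 88.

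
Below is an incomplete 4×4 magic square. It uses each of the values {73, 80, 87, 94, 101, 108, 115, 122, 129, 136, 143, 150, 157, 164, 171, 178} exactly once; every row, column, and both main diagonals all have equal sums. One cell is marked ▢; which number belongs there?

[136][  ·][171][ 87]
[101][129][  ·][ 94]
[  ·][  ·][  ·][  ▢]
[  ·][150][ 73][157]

164

The 16 entries sum to 2008, so each line sums to 2008/4 = 502.
The remaining cell in row 1 is (1,2) = 502 − 394 = 108.
Row 2: 101 + 129 + 94 + ? = 502, so (2,3) = 178.
Row 4 needs 502; the known cells sum to 380, so (4,1) = 122.
Column 1: 136 + 101 + 122 + ? = 502, so (3,1) = 143.
Column 2: 108 + 129 + 150 + ? = 502, so (3,2) = 115.
Column 3: 171 + 178 + 73 + ? = 502, so (3,3) = 80.
Column 4 must total 502; the given cells sum to 338, so (3,4) = 164.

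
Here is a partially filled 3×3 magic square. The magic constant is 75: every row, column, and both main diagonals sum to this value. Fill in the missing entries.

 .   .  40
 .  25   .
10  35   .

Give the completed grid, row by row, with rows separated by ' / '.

Row 3: 10 + 35 + ? = 75, so (3,3) = 30.
The remaining cell in column 2 is (1,2) = 75 − 60 = 15.
Using column 3: 40 + 30 + ? → (2,3) = 75 − 70 = 5.
Main diagonal needs 75; the known cells sum to 55, so (1,1) = 20.
Using row 2: 25 + 5 + ? → (2,1) = 75 − 30 = 45.

20 15 40 / 45 25 5 / 10 35 30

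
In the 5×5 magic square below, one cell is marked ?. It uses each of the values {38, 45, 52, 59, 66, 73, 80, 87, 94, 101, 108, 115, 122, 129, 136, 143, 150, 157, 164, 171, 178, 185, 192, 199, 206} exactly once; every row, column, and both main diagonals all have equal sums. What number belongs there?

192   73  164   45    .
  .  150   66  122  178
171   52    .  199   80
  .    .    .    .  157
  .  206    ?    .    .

87

The 25 entries sum to 3050, so each line sums to 3050/5 = 610.
Row 1: 192 + 73 + 164 + 45 + ? = 610, so (1,5) = 136.
From row 2, 610 − (150 + 66 + 122 + 178) gives (2,1) = 94.
Row 3: 171 + 52 + 199 + 80 + ? = 610, so (3,3) = 108.
Column 2: 73 + 150 + 52 + 206 + ? = 610, so (4,2) = 129.
From column 5, 610 − (136 + 178 + 80 + 157) gives (5,5) = 59.
Using main diagonal: 192 + 150 + 108 + 59 + ? → (4,4) = 610 − 509 = 101.
Anti-diagonal: 136 + 122 + 108 + 129 + ? = 610, so (5,1) = 115.
The remaining cell in column 1 is (4,1) = 610 − 572 = 38.
Column 4 needs 610; the known cells sum to 467, so (5,4) = 143.
From row 4, 610 − (38 + 129 + 101 + 157) gives (4,3) = 185.
From row 5, 610 − (115 + 206 + 143 + 59) gives (5,3) = 87.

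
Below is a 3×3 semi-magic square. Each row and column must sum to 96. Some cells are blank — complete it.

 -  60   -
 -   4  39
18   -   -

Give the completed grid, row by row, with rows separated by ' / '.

25 60 11 / 53 4 39 / 18 32 46

Using row 2: 4 + 39 + ? → (2,1) = 96 − 43 = 53.
Column 1 needs 96; the known cells sum to 71, so (1,1) = 25.
Column 2: 60 + 4 + ? = 96, so (3,2) = 32.
Row 1 must total 96; the given cells sum to 85, so (1,3) = 11.
Using row 3: 18 + 32 + ? → (3,3) = 96 − 50 = 46.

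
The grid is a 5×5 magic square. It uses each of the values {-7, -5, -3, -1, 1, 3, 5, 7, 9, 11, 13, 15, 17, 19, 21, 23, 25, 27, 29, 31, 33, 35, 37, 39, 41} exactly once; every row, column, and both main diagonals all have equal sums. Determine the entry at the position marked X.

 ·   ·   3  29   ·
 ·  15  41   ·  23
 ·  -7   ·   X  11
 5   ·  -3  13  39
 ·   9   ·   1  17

The 25 entries sum to 425, so each line sums to 425/5 = 85.
Row 4: 5 + (-3) + 13 + 39 + ? = 85, so (4,2) = 31.
The remaining cell in column 2 is (1,2) = 85 − 48 = 37.
The remaining cell in column 5 is (1,5) = 85 − 90 = -5.
From row 1, 85 − (37 + 3 + 29 + (-5)) gives (1,1) = 21.
Main diagonal must total 85; the given cells sum to 66, so (3,3) = 19.
Column 3 must total 85; the given cells sum to 60, so (5,3) = 25.
Row 5: 9 + 25 + 1 + 17 + ? = 85, so (5,1) = 33.
From anti-diagonal, 85 − (-5 + 19 + 31 + 33) gives (2,4) = 7.
Using row 2: 15 + 41 + 7 + 23 + ? → (2,1) = 85 − 86 = -1.
Column 1 needs 85; the known cells sum to 58, so (3,1) = 27.
From column 4, 85 − (29 + 7 + 13 + 1) gives (3,4) = 35.

35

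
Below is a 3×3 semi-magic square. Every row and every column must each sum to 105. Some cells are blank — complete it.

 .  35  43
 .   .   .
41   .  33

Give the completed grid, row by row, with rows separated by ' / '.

Row 1: 35 + 43 + ? = 105, so (1,1) = 27.
From row 3, 105 − (41 + 33) gives (3,2) = 31.
From column 1, 105 − (27 + 41) gives (2,1) = 37.
Using column 2: 35 + 31 + ? → (2,2) = 105 − 66 = 39.
From column 3, 105 − (43 + 33) gives (2,3) = 29.

27 35 43 / 37 39 29 / 41 31 33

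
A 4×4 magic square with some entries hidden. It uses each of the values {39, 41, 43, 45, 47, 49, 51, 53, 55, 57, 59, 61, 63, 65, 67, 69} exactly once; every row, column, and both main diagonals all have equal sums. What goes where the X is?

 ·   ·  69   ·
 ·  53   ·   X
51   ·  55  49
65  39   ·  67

The 16 entries sum to 864, so each line sums to 864/4 = 216.
Row 3 needs 216; the known cells sum to 155, so (3,2) = 61.
Using row 4: 65 + 39 + 67 + ? → (4,3) = 216 − 171 = 45.
The remaining cell in column 2 is (1,2) = 216 − 153 = 63.
Column 3 must total 216; the given cells sum to 169, so (2,3) = 47.
Using main diagonal: 53 + 55 + 67 + ? → (1,1) = 216 − 175 = 41.
Anti-diagonal: 47 + 61 + 65 + ? = 216, so (1,4) = 43.
Column 1: 41 + 51 + 65 + ? = 216, so (2,1) = 59.
Column 4: 43 + 49 + 67 + ? = 216, so (2,4) = 57.

57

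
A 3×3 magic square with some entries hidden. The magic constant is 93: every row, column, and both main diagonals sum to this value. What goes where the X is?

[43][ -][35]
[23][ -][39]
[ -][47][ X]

Using row 1: 43 + 35 + ? → (1,2) = 93 − 78 = 15.
From row 2, 93 − (23 + 39) gives (2,2) = 31.
Column 1 needs 93; the known cells sum to 66, so (3,1) = 27.
Using column 3: 35 + 39 + ? → (3,3) = 93 − 74 = 19.

19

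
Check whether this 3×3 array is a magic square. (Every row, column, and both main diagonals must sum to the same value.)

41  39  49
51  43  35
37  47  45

Row 1: 41 + 39 + 49 = 129.
Row 2: 51 + 43 + 35 = 129.
Row 3: 37 + 47 + 45 = 129.
Column 1: 41 + 51 + 37 = 129.
Column 2: 39 + 43 + 47 = 129.
Column 3: 49 + 35 + 45 = 129.
Main diagonal: 41 + 43 + 45 = 129.
Anti-diagonal: 49 + 43 + 37 = 129.
All lines sum to 129.

Yes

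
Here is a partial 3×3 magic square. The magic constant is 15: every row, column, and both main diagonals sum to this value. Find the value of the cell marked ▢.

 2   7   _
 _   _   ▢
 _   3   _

Row 1 must total 15; the given cells sum to 9, so (1,3) = 6.
Column 2: 7 + 3 + ? = 15, so (2,2) = 5.
Main diagonal must total 15; the given cells sum to 7, so (3,3) = 8.
Anti-diagonal needs 15; the known cells sum to 11, so (3,1) = 4.
Using column 1: 2 + 4 + ? → (2,1) = 15 − 6 = 9.
Column 3: 6 + 8 + ? = 15, so (2,3) = 1.

1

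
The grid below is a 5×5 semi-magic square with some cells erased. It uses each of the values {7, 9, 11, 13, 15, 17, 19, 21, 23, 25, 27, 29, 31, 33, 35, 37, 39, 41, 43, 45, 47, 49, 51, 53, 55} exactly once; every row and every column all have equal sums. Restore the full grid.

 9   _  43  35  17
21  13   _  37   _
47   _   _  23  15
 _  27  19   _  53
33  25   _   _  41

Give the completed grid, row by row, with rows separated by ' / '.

The 25 entries sum to 775, so each line sums to 775/5 = 155.
From row 1, 155 − (9 + 43 + 35 + 17) gives (1,2) = 51.
From column 1, 155 − (9 + 21 + 47 + 33) gives (4,1) = 45.
From column 2, 155 − (51 + 13 + 27 + 25) gives (3,2) = 39.
Column 5 must total 155; the given cells sum to 126, so (2,5) = 29.
Row 2 needs 155; the known cells sum to 100, so (2,3) = 55.
From row 3, 155 − (47 + 39 + 23 + 15) gives (3,3) = 31.
The remaining cell in row 4 is (4,4) = 155 − 144 = 11.
The remaining cell in column 3 is (5,3) = 155 − 148 = 7.
Column 4 needs 155; the known cells sum to 106, so (5,4) = 49.

9 51 43 35 17 / 21 13 55 37 29 / 47 39 31 23 15 / 45 27 19 11 53 / 33 25 7 49 41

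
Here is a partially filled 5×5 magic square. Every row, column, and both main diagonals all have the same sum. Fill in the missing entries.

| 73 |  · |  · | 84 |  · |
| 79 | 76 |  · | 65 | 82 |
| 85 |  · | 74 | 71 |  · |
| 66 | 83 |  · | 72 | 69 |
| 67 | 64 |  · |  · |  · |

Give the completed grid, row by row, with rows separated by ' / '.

73 70 62 84 81 / 79 76 68 65 82 / 85 77 74 71 63 / 66 83 80 72 69 / 67 64 86 78 75

Column 1 is already complete: 73 + 79 + 85 + 66 + 67 = 370, so that is the magic constant.
Using row 2: 79 + 76 + 65 + 82 + ? → (2,3) = 370 − 302 = 68.
Row 4 must total 370; the given cells sum to 290, so (4,3) = 80.
Using column 4: 84 + 65 + 71 + 72 + ? → (5,4) = 370 − 292 = 78.
The remaining cell in main diagonal is (5,5) = 370 − 295 = 75.
Anti-diagonal must total 370; the given cells sum to 289, so (1,5) = 81.
Row 5 needs 370; the known cells sum to 284, so (5,3) = 86.
The remaining cell in column 3 is (1,3) = 370 − 308 = 62.
Column 5 needs 370; the known cells sum to 307, so (3,5) = 63.
Row 1 must total 370; the given cells sum to 300, so (1,2) = 70.
The remaining cell in row 3 is (3,2) = 370 − 293 = 77.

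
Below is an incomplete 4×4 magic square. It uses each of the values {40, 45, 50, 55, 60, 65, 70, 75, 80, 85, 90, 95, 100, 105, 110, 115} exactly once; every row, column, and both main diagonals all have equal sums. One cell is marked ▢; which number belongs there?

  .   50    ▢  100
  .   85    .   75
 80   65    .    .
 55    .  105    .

45

The 16 entries sum to 1240, so each line sums to 1240/4 = 310.
The remaining cell in column 2 is (4,2) = 310 − 200 = 110.
From anti-diagonal, 310 − (100 + 65 + 55) gives (2,3) = 90.
Row 2 needs 310; the known cells sum to 250, so (2,1) = 60.
Row 4: 55 + 110 + 105 + ? = 310, so (4,4) = 40.
Using column 1: 60 + 80 + 55 + ? → (1,1) = 310 − 195 = 115.
Column 4 needs 310; the known cells sum to 215, so (3,4) = 95.
Main diagonal: 115 + 85 + 40 + ? = 310, so (3,3) = 70.
From row 1, 310 − (115 + 50 + 100) gives (1,3) = 45.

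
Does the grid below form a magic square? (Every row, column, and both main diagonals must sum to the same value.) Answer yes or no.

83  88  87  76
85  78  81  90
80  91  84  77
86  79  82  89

Row 1: 83 + 88 + 87 + 76 = 334.
Row 2: 85 + 78 + 81 + 90 = 334.
Row 3: 80 + 91 + 84 + 77 = 332.
Row 4: 86 + 79 + 82 + 89 = 336.
Column 1: 83 + 85 + 80 + 86 = 334.
Column 2: 88 + 78 + 91 + 79 = 336.
Column 3: 87 + 81 + 84 + 82 = 334.
Column 4: 76 + 90 + 77 + 89 = 332.
Main diagonal: 83 + 78 + 84 + 89 = 334.
Anti-diagonal: 76 + 81 + 91 + 86 = 334.

No — row 3 sums to 332 but row 1 sums to 334.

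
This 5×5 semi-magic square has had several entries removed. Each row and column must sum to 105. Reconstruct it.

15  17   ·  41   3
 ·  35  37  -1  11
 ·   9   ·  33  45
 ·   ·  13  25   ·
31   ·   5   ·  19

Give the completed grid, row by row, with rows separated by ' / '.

Row 1: 15 + 17 + 41 + 3 + ? = 105, so (1,3) = 29.
Using row 2: 35 + 37 + (-1) + 11 + ? → (2,1) = 105 − 82 = 23.
The remaining cell in column 3 is (3,3) = 105 − 84 = 21.
The remaining cell in column 4 is (5,4) = 105 − 98 = 7.
Column 5 needs 105; the known cells sum to 78, so (4,5) = 27.
Using row 3: 9 + 21 + 33 + 45 + ? → (3,1) = 105 − 108 = -3.
Row 5 must total 105; the given cells sum to 62, so (5,2) = 43.
Column 1 must total 105; the given cells sum to 66, so (4,1) = 39.
Column 2 needs 105; the known cells sum to 104, so (4,2) = 1.

15 17 29 41 3 / 23 35 37 -1 11 / -3 9 21 33 45 / 39 1 13 25 27 / 31 43 5 7 19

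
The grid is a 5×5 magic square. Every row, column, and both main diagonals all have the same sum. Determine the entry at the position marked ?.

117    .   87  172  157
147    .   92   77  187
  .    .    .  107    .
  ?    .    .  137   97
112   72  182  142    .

Column 4 is complete and sums to 635; that is the magic constant.
Row 1 must total 635; the given cells sum to 533, so (1,2) = 102.
Using row 2: 147 + 92 + 77 + 187 + ? → (2,2) = 635 − 503 = 132.
Row 5 must total 635; the given cells sum to 508, so (5,5) = 127.
From column 5, 635 − (157 + 187 + 97 + 127) gives (3,5) = 67.
The remaining cell in main diagonal is (3,3) = 635 − 513 = 122.
The remaining cell in anti-diagonal is (4,2) = 635 − 468 = 167.
Column 2: 102 + 132 + 167 + 72 + ? = 635, so (3,2) = 162.
Column 3 must total 635; the given cells sum to 483, so (4,3) = 152.
The remaining cell in row 3 is (3,1) = 635 − 458 = 177.
The remaining cell in row 4 is (4,1) = 635 − 553 = 82.

82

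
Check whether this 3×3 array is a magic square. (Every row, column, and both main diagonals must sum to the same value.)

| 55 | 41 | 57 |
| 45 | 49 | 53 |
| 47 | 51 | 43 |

No — column 2 sums to 141 but row 2 sums to 147.

Row 1: 55 + 41 + 57 = 153.
Row 2: 45 + 49 + 53 = 147.
Row 3: 47 + 51 + 43 = 141.
Column 1: 55 + 45 + 47 = 147.
Column 2: 41 + 49 + 51 = 141.
Column 3: 57 + 53 + 43 = 153.
Main diagonal: 55 + 49 + 43 = 147.
Anti-diagonal: 57 + 49 + 47 = 153.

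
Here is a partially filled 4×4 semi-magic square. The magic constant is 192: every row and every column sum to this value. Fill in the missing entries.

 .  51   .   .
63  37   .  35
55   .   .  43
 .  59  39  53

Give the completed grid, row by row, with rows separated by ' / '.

Row 2 needs 192; the known cells sum to 135, so (2,3) = 57.
Row 4 must total 192; the given cells sum to 151, so (4,1) = 41.
The remaining cell in column 1 is (1,1) = 192 − 159 = 33.
Column 2 needs 192; the known cells sum to 147, so (3,2) = 45.
From column 4, 192 − (35 + 43 + 53) gives (1,4) = 61.
The remaining cell in row 1 is (1,3) = 192 − 145 = 47.
The remaining cell in row 3 is (3,3) = 192 − 143 = 49.

33 51 47 61 / 63 37 57 35 / 55 45 49 43 / 41 59 39 53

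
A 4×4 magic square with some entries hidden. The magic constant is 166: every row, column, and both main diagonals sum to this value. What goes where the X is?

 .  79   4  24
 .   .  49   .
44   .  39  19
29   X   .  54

Row 1 needs 166; the known cells sum to 107, so (1,1) = 59.
From row 3, 166 − (44 + 39 + 19) gives (3,2) = 64.
The remaining cell in column 1 is (2,1) = 166 − 132 = 34.
Column 3: 4 + 49 + 39 + ? = 166, so (4,3) = 74.
Column 4 must total 166; the given cells sum to 97, so (2,4) = 69.
From main diagonal, 166 − (59 + 39 + 54) gives (2,2) = 14.
Row 4: 29 + 74 + 54 + ? = 166, so (4,2) = 9.

9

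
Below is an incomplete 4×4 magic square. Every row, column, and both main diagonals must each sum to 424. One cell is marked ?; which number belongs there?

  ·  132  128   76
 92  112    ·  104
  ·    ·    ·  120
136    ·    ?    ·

80

The remaining cell in row 1 is (1,1) = 424 − 336 = 88.
The remaining cell in row 2 is (2,3) = 424 − 308 = 116.
Column 1 must total 424; the given cells sum to 316, so (3,1) = 108.
Column 4 needs 424; the known cells sum to 300, so (4,4) = 124.
Using main diagonal: 88 + 112 + 124 + ? → (3,3) = 424 − 324 = 100.
Using anti-diagonal: 76 + 116 + 136 + ? → (3,2) = 424 − 328 = 96.
Column 2: 132 + 112 + 96 + ? = 424, so (4,2) = 84.
The remaining cell in column 3 is (4,3) = 424 − 344 = 80.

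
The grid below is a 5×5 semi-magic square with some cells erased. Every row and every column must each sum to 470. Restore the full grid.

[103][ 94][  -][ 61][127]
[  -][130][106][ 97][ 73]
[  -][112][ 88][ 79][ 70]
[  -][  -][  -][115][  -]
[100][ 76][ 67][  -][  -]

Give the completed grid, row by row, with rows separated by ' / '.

103 94 85 61 127 / 64 130 106 97 73 / 121 112 88 79 70 / 82 58 124 115 91 / 100 76 67 118 109

Using row 1: 103 + 94 + 61 + 127 + ? → (1,3) = 470 − 385 = 85.
Row 2: 130 + 106 + 97 + 73 + ? = 470, so (2,1) = 64.
Row 3: 112 + 88 + 79 + 70 + ? = 470, so (3,1) = 121.
Column 1 must total 470; the given cells sum to 388, so (4,1) = 82.
Column 2 must total 470; the given cells sum to 412, so (4,2) = 58.
Column 3 needs 470; the known cells sum to 346, so (4,3) = 124.
The remaining cell in column 4 is (5,4) = 470 − 352 = 118.
Row 4: 82 + 58 + 124 + 115 + ? = 470, so (4,5) = 91.
The remaining cell in row 5 is (5,5) = 470 − 361 = 109.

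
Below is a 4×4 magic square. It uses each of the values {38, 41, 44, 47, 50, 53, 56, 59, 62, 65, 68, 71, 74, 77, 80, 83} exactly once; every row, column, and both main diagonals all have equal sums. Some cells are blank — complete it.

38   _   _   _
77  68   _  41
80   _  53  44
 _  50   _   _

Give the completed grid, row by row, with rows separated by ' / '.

The 16 entries sum to 968, so each line sums to 968/4 = 242.
Row 2: 77 + 68 + 41 + ? = 242, so (2,3) = 56.
Row 3 needs 242; the known cells sum to 177, so (3,2) = 65.
Using column 1: 38 + 77 + 80 + ? → (4,1) = 242 − 195 = 47.
Column 2 needs 242; the known cells sum to 183, so (1,2) = 59.
Main diagonal: 38 + 68 + 53 + ? = 242, so (4,4) = 83.
Using anti-diagonal: 56 + 65 + 47 + ? → (1,4) = 242 − 168 = 74.
Using row 1: 38 + 59 + 74 + ? → (1,3) = 242 − 171 = 71.
From row 4, 242 − (47 + 50 + 83) gives (4,3) = 62.

38 59 71 74 / 77 68 56 41 / 80 65 53 44 / 47 50 62 83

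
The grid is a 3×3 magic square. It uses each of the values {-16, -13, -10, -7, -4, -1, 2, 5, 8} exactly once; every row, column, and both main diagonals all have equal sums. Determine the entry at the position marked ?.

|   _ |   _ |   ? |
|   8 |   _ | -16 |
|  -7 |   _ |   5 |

The 9 entries sum to -36, so each line sums to -36/3 = -12.
Row 2: 8 + (-16) + ? = -12, so (2,2) = -4.
Row 3 must total -12; the given cells sum to -2, so (3,2) = -10.
Column 1: 8 + (-7) + ? = -12, so (1,1) = -13.
Column 2 needs -12; the known cells sum to -14, so (1,2) = 2.
The remaining cell in column 3 is (1,3) = -12 − (-11) = -1.

-1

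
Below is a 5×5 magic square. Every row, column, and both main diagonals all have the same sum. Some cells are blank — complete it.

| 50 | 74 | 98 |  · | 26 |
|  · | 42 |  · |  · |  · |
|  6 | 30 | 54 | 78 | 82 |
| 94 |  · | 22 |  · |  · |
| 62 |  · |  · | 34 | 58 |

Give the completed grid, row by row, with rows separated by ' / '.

50 74 98 2 26 / 38 42 66 90 14 / 6 30 54 78 82 / 94 18 22 46 70 / 62 86 10 34 58

Row 3 is already complete: 6 + 30 + 54 + 78 + 82 = 250, so that is the magic constant.
Row 1 must total 250; the given cells sum to 248, so (1,4) = 2.
Column 1 must total 250; the given cells sum to 212, so (2,1) = 38.
Main diagonal needs 250; the known cells sum to 204, so (4,4) = 46.
From column 4, 250 − (2 + 78 + 46 + 34) gives (2,4) = 90.
From anti-diagonal, 250 − (26 + 90 + 54 + 62) gives (4,2) = 18.
Row 4 must total 250; the given cells sum to 180, so (4,5) = 70.
Column 2: 74 + 42 + 30 + 18 + ? = 250, so (5,2) = 86.
Column 5 must total 250; the given cells sum to 236, so (2,5) = 14.
Row 2: 38 + 42 + 90 + 14 + ? = 250, so (2,3) = 66.
The remaining cell in row 5 is (5,3) = 250 − 240 = 10.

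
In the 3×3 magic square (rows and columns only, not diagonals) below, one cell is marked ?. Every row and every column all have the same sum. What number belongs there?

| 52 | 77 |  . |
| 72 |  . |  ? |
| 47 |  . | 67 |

Column 1 is complete and sums to 171; that is the magic constant.
Row 1 needs 171; the known cells sum to 129, so (1,3) = 42.
The remaining cell in row 3 is (3,2) = 171 − 114 = 57.
Using column 2: 77 + 57 + ? → (2,2) = 171 − 134 = 37.
Column 3 needs 171; the known cells sum to 109, so (2,3) = 62.

62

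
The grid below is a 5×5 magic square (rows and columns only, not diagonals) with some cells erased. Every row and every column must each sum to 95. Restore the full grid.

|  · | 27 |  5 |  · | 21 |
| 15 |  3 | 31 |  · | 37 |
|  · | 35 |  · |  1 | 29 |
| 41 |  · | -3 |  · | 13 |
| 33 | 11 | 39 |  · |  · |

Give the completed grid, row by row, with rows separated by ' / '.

The remaining cell in row 2 is (2,4) = 95 − 86 = 9.
From column 2, 95 − (27 + 3 + 35 + 11) gives (4,2) = 19.
Column 3 must total 95; the given cells sum to 72, so (3,3) = 23.
The remaining cell in column 5 is (5,5) = 95 − 100 = -5.
Row 3 must total 95; the given cells sum to 88, so (3,1) = 7.
Using row 4: 41 + 19 + (-3) + 13 + ? → (4,4) = 95 − 70 = 25.
Using row 5: 33 + 11 + 39 + (-5) + ? → (5,4) = 95 − 78 = 17.
Column 1 needs 95; the known cells sum to 96, so (1,1) = -1.
Column 4 needs 95; the known cells sum to 52, so (1,4) = 43.

-1 27 5 43 21 / 15 3 31 9 37 / 7 35 23 1 29 / 41 19 -3 25 13 / 33 11 39 17 -5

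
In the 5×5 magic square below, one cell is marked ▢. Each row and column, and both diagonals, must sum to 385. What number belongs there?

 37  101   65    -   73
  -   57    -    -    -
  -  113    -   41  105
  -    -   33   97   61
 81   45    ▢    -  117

Using row 1: 37 + 101 + 65 + 73 + ? → (1,4) = 385 − 276 = 109.
Column 2 needs 385; the known cells sum to 316, so (4,2) = 69.
The remaining cell in column 5 is (2,5) = 385 − 356 = 29.
Main diagonal must total 385; the given cells sum to 308, so (3,3) = 77.
Anti-diagonal needs 385; the known cells sum to 300, so (2,4) = 85.
Using row 3: 113 + 77 + 41 + 105 + ? → (3,1) = 385 − 336 = 49.
Row 4 must total 385; the given cells sum to 260, so (4,1) = 125.
Column 1: 37 + 49 + 125 + 81 + ? = 385, so (2,1) = 93.
Column 4: 109 + 85 + 41 + 97 + ? = 385, so (5,4) = 53.
Row 2 needs 385; the known cells sum to 264, so (2,3) = 121.
The remaining cell in row 5 is (5,3) = 385 − 296 = 89.

89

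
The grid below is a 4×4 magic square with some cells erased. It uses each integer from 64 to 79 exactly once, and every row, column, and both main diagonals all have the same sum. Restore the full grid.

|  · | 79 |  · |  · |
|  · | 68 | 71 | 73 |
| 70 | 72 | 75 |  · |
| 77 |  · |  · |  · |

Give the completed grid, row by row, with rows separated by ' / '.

The entries are 64 through 79, which sum to 1144, so each line sums to 1144/4 = 286.
Row 2 must total 286; the given cells sum to 212, so (2,1) = 74.
The remaining cell in row 3 is (3,4) = 286 − 217 = 69.
From column 1, 286 − (74 + 70 + 77) gives (1,1) = 65.
Using column 2: 79 + 68 + 72 + ? → (4,2) = 286 − 219 = 67.
From main diagonal, 286 − (65 + 68 + 75) gives (4,4) = 78.
Anti-diagonal must total 286; the given cells sum to 220, so (1,4) = 66.
The remaining cell in row 1 is (1,3) = 286 − 210 = 76.
Row 4 needs 286; the known cells sum to 222, so (4,3) = 64.

65 79 76 66 / 74 68 71 73 / 70 72 75 69 / 77 67 64 78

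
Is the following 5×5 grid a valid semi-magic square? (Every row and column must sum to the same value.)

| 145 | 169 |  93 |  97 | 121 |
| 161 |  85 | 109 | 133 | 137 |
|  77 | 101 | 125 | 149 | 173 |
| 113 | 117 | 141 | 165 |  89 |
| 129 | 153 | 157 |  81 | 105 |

Row 1: 145 + 169 + 93 + 97 + 121 = 625.
Row 2: 161 + 85 + 109 + 133 + 137 = 625.
Row 3: 77 + 101 + 125 + 149 + 173 = 625.
Row 4: 113 + 117 + 141 + 165 + 89 = 625.
Row 5: 129 + 153 + 157 + 81 + 105 = 625.
Column 1: 145 + 161 + 77 + 113 + 129 = 625.
Column 2: 169 + 85 + 101 + 117 + 153 = 625.
Column 3: 93 + 109 + 125 + 141 + 157 = 625.
Column 4: 97 + 133 + 149 + 165 + 81 = 625.
Column 5: 121 + 137 + 173 + 89 + 105 = 625.
All lines sum to 625.

Yes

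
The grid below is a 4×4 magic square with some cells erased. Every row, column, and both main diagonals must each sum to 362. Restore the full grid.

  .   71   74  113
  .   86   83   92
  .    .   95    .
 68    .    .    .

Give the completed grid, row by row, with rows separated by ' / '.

Row 1 must total 362; the given cells sum to 258, so (1,1) = 104.
Row 2 needs 362; the known cells sum to 261, so (2,1) = 101.
Column 1 must total 362; the given cells sum to 273, so (3,1) = 89.
From column 3, 362 − (74 + 83 + 95) gives (4,3) = 110.
Main diagonal must total 362; the given cells sum to 285, so (4,4) = 77.
Anti-diagonal: 113 + 83 + 68 + ? = 362, so (3,2) = 98.
The remaining cell in row 3 is (3,4) = 362 − 282 = 80.
Row 4 needs 362; the known cells sum to 255, so (4,2) = 107.

104 71 74 113 / 101 86 83 92 / 89 98 95 80 / 68 107 110 77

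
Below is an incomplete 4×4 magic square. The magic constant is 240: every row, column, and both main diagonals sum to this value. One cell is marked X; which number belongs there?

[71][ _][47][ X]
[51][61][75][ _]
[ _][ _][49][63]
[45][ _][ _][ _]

From row 2, 240 − (51 + 61 + 75) gives (2,4) = 53.
The remaining cell in column 1 is (3,1) = 240 − 167 = 73.
Column 3: 47 + 75 + 49 + ? = 240, so (4,3) = 69.
Main diagonal: 71 + 61 + 49 + ? = 240, so (4,4) = 59.
Row 3 must total 240; the given cells sum to 185, so (3,2) = 55.
Row 4: 45 + 69 + 59 + ? = 240, so (4,2) = 67.
From column 2, 240 − (61 + 55 + 67) gives (1,2) = 57.
Column 4 must total 240; the given cells sum to 175, so (1,4) = 65.

65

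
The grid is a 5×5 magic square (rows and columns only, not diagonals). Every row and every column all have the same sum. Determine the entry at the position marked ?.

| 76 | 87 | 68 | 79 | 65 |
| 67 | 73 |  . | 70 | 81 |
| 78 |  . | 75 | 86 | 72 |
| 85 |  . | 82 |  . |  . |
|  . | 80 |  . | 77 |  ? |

83

Row 1 is complete and sums to 375; that is the magic constant.
Row 2: 67 + 73 + 70 + 81 + ? = 375, so (2,3) = 84.
The remaining cell in row 3 is (3,2) = 375 − 311 = 64.
Using column 1: 76 + 67 + 78 + 85 + ? → (5,1) = 375 − 306 = 69.
The remaining cell in column 2 is (4,2) = 375 − 304 = 71.
From column 3, 375 − (68 + 84 + 75 + 82) gives (5,3) = 66.
The remaining cell in column 4 is (4,4) = 375 − 312 = 63.
Row 4 must total 375; the given cells sum to 301, so (4,5) = 74.
Row 5 needs 375; the known cells sum to 292, so (5,5) = 83.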